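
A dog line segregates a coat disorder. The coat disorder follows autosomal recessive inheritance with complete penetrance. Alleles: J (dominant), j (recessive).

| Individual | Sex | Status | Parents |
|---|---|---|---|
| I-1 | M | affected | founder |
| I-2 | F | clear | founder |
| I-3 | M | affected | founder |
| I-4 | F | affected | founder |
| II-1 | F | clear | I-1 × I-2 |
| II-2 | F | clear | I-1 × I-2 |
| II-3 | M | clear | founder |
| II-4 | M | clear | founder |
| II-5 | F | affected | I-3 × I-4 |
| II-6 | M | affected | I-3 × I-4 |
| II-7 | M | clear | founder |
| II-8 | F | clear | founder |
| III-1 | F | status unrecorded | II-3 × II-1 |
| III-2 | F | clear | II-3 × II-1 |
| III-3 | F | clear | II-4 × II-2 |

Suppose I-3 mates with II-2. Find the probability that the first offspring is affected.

I-3 is affected, so I-3 is jj.
II-2 is clear so carries J and received j from I-1 (jj), so II-2 is Jj.
The cross gives 1/2 Jj : 1/2 jj, so P(offspring is affected) = 1/2.

1/2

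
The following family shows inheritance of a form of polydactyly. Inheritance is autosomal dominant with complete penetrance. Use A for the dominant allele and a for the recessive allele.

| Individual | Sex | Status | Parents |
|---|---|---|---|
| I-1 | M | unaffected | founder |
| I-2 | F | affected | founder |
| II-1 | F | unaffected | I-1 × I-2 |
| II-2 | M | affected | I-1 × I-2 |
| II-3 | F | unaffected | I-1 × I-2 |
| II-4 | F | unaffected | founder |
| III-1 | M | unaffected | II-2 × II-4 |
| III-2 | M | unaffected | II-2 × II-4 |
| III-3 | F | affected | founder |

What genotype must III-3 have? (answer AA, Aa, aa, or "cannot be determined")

cannot be determined

III-3's phenotype allows AA or Aa, and no parent or child forces a single allele at both positions; consistent genotype assignments exist with III-3 as AA or Aa.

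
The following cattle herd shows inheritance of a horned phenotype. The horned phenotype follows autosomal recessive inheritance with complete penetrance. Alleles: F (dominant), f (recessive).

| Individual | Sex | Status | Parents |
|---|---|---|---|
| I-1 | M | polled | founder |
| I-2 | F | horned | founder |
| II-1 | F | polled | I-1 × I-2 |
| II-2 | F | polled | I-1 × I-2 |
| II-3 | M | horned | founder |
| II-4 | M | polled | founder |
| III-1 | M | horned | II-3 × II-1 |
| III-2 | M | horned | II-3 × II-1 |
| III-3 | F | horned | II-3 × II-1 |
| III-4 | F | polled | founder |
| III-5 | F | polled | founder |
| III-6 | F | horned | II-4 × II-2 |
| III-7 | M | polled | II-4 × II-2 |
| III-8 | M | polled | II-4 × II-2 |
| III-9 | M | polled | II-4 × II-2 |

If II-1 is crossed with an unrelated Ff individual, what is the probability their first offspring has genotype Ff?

1/2

II-1 is polled so carries F and received f from I-2 (ff), so II-1 is Ff.
The cross gives 1/4 FF : 1/2 Ff : 1/4 ff, so P(offspring has genotype Ff) = 1/2.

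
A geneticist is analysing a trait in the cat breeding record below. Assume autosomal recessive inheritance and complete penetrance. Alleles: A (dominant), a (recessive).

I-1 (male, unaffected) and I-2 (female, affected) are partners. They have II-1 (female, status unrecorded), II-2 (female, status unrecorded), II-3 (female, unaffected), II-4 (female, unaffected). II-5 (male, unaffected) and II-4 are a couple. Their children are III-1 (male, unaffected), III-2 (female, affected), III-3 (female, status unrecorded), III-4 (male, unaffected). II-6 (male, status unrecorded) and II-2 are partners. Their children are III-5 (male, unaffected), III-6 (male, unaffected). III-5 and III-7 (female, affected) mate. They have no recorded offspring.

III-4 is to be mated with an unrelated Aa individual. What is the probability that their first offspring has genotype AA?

1/3

II-5 is unaffected so carries A and passed a to III-2 (aa), so II-5 is Aa.
II-4 is unaffected so carries A and received a from I-2 (aa), so II-4 is Aa.
III-4 is an unaffected offspring of II-5 (Aa) × II-4 (Aa), whose cross gives 1/4 AA : 1/2 Aa : 1/4 aa; conditioning on being unaffected, III-4 is AA with probability 1/3, Aa with probability 2/3.
Summing over parental genotype combinations, P(offspring has genotype AA) = 1/3·1/2 + 2/3·1/4 = 1/3.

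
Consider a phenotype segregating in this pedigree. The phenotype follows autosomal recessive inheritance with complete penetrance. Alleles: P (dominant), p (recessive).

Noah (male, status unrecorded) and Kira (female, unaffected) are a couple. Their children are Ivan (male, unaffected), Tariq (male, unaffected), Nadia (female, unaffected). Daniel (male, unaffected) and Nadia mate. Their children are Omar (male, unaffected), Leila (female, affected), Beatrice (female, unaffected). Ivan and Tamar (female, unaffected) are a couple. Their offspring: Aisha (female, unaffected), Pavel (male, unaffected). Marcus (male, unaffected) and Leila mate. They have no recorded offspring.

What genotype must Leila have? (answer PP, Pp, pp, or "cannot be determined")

pp

Leila is affected, so Leila is pp.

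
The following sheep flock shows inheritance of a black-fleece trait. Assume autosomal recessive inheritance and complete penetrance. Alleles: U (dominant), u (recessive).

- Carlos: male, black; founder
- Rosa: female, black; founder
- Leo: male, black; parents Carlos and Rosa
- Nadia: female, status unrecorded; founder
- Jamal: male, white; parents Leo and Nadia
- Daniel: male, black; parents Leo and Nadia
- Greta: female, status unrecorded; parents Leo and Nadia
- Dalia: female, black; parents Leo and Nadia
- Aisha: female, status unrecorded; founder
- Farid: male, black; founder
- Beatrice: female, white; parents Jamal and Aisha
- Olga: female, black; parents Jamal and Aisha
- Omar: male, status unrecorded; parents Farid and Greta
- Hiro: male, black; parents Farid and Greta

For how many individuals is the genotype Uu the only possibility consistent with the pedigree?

Obligate heterozygotes: Nadia passed U to Jamal (Uu, whose u came from Leo) and passed u to Daniel (uu), so Nadia is Uu; Jamal is white so carries U and received u from Leo (uu), so Jamal is Uu.
Every other individual is either homozygous by phenotype or has at least one consistent homozygous assignment, so the count is 2.

2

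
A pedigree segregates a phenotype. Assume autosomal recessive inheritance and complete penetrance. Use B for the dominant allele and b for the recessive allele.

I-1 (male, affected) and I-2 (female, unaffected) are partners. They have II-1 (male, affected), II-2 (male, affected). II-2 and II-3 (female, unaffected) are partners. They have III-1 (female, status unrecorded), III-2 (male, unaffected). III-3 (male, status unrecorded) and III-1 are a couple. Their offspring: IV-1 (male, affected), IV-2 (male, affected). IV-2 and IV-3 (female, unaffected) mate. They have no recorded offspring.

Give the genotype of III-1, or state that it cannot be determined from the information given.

III-1's phenotype is unrecorded, and no parent or child forces a single allele at both positions; consistent genotype assignments exist with III-1 as Bb or bb.

cannot be determined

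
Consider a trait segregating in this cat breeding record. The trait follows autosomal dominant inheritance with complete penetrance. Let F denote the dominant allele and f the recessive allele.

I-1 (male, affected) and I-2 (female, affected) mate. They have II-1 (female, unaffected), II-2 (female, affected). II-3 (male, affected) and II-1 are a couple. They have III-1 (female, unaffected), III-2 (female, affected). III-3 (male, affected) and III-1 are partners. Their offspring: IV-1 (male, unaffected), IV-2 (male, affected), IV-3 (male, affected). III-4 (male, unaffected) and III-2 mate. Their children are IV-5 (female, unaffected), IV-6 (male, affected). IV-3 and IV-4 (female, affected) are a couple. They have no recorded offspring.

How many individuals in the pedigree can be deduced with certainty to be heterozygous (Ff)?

Obligate heterozygotes: I-1 is affected so carries F and passed f to II-1 (ff), so I-1 is Ff; I-2 is affected so carries F and passed f to II-1 (ff), so I-2 is Ff; II-3 is affected so carries F and passed f to III-1 (ff), so II-3 is Ff; III-2 is affected so carries F and received f from II-1 (ff), so III-2 is Ff; III-3 is affected so carries F and passed f to IV-1 (ff), so III-3 is Ff; IV-2 is affected so carries F and received f from III-1 (ff), so IV-2 is Ff; IV-3 is affected so carries F and received f from III-1 (ff), so IV-3 is Ff; IV-6 is affected so carries F and received f from III-4 (ff), so IV-6 is Ff.
Every other individual is either homozygous by phenotype or has at least one consistent homozygous assignment, so the count is 8.

8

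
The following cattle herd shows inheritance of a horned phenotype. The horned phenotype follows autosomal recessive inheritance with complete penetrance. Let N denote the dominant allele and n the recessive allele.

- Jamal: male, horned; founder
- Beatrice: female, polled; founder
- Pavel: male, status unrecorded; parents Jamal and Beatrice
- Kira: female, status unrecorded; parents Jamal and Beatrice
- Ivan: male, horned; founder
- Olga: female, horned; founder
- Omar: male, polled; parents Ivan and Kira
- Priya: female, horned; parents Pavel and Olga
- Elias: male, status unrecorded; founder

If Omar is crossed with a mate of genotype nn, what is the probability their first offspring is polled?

Omar is polled so carries N and received n from Ivan (nn), so Omar is Nn.
The cross gives 1/2 Nn : 1/2 nn, so P(offspring is polled) = 1/2.

1/2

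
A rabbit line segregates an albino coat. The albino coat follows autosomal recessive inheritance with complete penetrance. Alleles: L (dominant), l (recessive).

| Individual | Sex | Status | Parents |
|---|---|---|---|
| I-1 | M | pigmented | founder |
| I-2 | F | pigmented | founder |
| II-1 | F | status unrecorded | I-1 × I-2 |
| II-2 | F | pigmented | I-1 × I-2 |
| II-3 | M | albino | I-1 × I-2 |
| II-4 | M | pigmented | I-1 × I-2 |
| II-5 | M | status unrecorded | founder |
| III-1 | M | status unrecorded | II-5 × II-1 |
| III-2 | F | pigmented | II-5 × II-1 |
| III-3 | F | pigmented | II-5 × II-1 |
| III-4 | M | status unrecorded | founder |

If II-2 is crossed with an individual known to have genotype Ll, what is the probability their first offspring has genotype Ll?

1/2

I-1 is pigmented so carries L and passed l to II-3 (ll), so I-1 is Ll.
I-2 is pigmented so carries L and passed l to II-3 (ll), so I-2 is Ll.
II-2 is a pigmented offspring of I-1 (Ll) × I-2 (Ll), whose cross gives 1/4 LL : 1/2 Ll : 1/4 ll; conditioning on being pigmented, II-2 is LL with probability 1/3, Ll with probability 2/3.
Summing over parental genotype combinations, P(offspring has genotype Ll) = 1/3·1/2 + 2/3·1/2 = 1/2.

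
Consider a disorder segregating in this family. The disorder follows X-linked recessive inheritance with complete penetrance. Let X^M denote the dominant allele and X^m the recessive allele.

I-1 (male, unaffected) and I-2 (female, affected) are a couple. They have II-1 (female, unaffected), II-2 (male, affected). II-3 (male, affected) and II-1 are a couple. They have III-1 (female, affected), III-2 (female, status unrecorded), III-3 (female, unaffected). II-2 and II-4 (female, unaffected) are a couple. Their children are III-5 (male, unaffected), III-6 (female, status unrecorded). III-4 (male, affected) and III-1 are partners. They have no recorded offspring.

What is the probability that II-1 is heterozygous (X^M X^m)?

1

II-1 is unaffected so carries M and received m from I-2 (X^m X^m), so II-1 is X^M X^m, giving P(X^M X^m) = 1.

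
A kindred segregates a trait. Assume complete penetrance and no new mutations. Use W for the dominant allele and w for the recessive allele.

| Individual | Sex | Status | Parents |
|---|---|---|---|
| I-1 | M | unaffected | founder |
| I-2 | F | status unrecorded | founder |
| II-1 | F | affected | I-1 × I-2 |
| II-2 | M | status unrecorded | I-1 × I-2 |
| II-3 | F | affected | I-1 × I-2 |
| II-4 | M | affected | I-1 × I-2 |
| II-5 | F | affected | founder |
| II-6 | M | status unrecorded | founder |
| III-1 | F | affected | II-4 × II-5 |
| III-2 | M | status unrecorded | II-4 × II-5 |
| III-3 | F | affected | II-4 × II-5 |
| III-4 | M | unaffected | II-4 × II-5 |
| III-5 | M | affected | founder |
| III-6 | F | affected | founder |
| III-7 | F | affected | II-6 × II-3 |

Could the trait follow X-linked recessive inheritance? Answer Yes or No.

Under X-linked recessive, II-1 (affected, female) cannot arise from I-1 (unaffected) × I-2 (unrecorded).

No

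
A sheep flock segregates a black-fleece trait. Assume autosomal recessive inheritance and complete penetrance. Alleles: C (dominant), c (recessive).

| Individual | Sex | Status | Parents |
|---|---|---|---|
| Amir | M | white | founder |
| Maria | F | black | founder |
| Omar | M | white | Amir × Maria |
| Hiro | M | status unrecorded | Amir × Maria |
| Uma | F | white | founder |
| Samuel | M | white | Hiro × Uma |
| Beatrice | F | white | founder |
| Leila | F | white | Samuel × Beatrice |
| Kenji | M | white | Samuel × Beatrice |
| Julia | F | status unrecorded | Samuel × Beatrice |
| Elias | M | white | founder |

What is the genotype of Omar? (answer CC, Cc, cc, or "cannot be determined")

From phenotype alone, Omar is CC or Cc.
Omar is white so carries C and received c from Maria (cc), so Omar is Cc.

Cc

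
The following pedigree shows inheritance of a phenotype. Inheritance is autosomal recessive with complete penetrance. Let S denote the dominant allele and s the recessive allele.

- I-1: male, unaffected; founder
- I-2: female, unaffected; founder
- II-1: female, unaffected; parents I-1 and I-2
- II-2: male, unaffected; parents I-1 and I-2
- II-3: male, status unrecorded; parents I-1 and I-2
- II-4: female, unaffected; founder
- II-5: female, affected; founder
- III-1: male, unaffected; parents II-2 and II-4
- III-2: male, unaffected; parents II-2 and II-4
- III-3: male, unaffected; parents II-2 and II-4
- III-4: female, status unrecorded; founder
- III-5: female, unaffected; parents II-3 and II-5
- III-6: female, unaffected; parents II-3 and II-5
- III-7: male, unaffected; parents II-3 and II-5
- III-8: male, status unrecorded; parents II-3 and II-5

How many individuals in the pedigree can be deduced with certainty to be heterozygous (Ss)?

Obligate heterozygotes: III-5 is unaffected so carries S and received s from II-5 (ss), so III-5 is Ss; III-6 is unaffected so carries S and received s from II-5 (ss), so III-6 is Ss; III-7 is unaffected so carries S and received s from II-5 (ss), so III-7 is Ss.
Every other individual is either homozygous by phenotype or has at least one consistent homozygous assignment, so the count is 3.

3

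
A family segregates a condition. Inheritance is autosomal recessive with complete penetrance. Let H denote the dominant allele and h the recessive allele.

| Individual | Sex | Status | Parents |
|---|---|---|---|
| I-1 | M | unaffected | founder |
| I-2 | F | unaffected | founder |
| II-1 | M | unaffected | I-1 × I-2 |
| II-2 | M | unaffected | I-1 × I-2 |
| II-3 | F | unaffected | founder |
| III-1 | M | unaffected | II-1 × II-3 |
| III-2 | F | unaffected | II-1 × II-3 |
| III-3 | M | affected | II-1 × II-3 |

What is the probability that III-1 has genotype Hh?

II-1 is unaffected so carries H and passed h to III-3 (hh), so II-1 is Hh.
II-3 is unaffected so carries H and passed h to III-3 (hh), so II-3 is Hh.
Their cross gives offspring ratios 1/4 HH : 1/2 Hh : 1/4 hh. Conditioning on III-1 being unaffected, P(Hh) = 1/2 / 3/4 = 2/3.

2/3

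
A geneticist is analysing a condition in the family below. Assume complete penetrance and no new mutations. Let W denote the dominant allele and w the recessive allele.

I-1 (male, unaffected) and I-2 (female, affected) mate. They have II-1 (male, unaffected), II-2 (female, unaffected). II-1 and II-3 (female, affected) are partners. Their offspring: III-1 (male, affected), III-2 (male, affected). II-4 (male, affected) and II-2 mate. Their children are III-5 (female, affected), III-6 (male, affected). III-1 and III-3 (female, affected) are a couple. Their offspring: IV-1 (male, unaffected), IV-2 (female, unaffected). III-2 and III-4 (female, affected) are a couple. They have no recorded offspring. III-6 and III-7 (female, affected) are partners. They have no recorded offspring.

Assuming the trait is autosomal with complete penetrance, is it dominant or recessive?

dominant

III-1 and III-3 are both affected yet have an unaffected child IV-1. Under a recessive model two affected parents are homozygous and every child would be affected, so the trait cannot be recessive.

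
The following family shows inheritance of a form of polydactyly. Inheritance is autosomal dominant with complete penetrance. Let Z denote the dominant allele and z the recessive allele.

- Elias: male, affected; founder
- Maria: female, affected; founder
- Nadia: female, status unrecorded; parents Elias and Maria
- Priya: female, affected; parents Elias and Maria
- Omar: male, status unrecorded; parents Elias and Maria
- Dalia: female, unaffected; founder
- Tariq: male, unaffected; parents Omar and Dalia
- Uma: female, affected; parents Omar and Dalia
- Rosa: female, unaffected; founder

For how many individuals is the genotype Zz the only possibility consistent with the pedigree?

2

Obligate heterozygotes: Omar passed Z to Uma (Zz, whose z came from Dalia) and passed z to Tariq (zz), so Omar is Zz; Uma is affected so carries Z and received z from Dalia (zz), so Uma is Zz.
Every other individual is either homozygous by phenotype or has at least one consistent homozygous assignment, so the count is 2.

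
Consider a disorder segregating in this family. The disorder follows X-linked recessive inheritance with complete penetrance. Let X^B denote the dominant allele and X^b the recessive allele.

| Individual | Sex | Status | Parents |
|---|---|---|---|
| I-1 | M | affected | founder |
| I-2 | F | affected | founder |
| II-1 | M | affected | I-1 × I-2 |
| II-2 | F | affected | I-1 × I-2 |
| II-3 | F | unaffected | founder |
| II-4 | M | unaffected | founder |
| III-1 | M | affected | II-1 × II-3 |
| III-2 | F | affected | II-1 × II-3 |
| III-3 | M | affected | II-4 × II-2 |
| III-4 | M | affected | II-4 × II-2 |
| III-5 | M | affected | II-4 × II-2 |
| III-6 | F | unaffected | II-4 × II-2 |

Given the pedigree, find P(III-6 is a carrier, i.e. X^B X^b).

III-6 is unaffected so carries B and received b from II-2 (X^b X^b), so III-6 is X^B X^b, giving P(X^B X^b) = 1.

1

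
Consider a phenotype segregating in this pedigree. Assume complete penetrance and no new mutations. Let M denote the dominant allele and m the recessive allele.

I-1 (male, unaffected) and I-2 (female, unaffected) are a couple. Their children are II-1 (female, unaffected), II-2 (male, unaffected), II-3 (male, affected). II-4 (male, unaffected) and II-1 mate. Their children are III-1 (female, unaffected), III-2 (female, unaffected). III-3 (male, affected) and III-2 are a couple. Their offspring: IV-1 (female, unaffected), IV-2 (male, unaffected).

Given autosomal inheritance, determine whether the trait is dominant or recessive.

I-1 and I-2 are both unaffected yet have an affected child II-3. Under dominance, an affected child requires at least one affected parent, so the trait cannot be dominant.

recessive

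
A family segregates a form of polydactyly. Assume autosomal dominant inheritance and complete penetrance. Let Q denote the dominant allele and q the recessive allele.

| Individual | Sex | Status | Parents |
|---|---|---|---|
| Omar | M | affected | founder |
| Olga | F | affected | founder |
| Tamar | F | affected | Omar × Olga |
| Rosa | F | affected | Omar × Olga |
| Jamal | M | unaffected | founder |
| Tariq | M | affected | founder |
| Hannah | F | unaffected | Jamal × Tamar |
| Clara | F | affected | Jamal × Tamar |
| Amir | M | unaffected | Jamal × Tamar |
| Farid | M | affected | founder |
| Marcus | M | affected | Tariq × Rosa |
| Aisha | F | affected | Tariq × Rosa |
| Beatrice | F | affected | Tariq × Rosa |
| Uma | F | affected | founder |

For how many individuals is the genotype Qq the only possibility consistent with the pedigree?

2

Obligate heterozygotes: Tamar is affected so carries Q and passed q to Hannah (qq), so Tamar is Qq; Clara is affected so carries Q and received q from Jamal (qq), so Clara is Qq.
Every other individual is either homozygous by phenotype or has at least one consistent homozygous assignment, so the count is 2.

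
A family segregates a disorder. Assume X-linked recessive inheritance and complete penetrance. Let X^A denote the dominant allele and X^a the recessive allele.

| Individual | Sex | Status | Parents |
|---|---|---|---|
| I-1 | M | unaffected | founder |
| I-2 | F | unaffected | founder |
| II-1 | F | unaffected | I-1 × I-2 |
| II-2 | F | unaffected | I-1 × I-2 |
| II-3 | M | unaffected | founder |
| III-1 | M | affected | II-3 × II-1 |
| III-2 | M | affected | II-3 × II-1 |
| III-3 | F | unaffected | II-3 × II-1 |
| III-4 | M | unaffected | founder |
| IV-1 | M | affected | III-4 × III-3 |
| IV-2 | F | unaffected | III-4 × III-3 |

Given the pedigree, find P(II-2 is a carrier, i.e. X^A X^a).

I-1 is unaffected, so I-1 is X^A Y.
I-2 is unaffected so carries A and passed a to II-1 (X^A X^a, whose A came from I-1), so I-2 is X^A X^a.
Their cross gives offspring ratios 1/2 X^A X^A : 1/2 X^A X^a. Conditioning on II-2 being unaffected, P(X^A X^a) = 1/2 / 1 = 1/2.

1/2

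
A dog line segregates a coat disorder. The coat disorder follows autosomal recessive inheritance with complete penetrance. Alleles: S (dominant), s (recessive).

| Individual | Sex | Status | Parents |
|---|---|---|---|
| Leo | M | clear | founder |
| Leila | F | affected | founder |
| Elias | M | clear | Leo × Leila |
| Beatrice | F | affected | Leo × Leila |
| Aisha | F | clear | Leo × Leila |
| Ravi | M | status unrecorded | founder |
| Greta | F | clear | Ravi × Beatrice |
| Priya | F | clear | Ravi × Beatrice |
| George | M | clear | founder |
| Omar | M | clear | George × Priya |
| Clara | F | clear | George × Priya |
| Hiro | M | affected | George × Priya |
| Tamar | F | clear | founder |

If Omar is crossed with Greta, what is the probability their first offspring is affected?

1/6

George is clear so carries S and passed s to Hiro (ss), so George is Ss.
Priya is clear so carries S and received s from Beatrice (ss), so Priya is Ss.
Omar is a clear offspring of George (Ss) × Priya (Ss), whose cross gives 1/4 SS : 1/2 Ss : 1/4 ss; conditioning on being clear, Omar is SS with probability 1/3, Ss with probability 2/3.
Greta is clear so carries S and received s from Beatrice (ss), so Greta is Ss.
Summing over parental genotype combinations, P(offspring is affected) = 2/3·1/4 = 1/6.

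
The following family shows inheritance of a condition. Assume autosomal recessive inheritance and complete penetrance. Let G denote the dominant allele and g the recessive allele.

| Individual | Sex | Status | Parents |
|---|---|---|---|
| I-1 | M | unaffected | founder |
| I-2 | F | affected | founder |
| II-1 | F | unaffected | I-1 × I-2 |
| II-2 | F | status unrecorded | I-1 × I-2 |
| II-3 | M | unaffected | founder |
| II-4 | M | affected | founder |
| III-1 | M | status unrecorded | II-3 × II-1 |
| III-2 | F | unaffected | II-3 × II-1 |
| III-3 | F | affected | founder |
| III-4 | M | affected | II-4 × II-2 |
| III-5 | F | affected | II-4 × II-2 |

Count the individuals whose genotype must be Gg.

Obligate heterozygotes: II-1 is unaffected so carries G and received g from I-2 (gg), so II-1 is Gg.
Every other individual is either homozygous by phenotype or has at least one consistent homozygous assignment, so the count is 1.

1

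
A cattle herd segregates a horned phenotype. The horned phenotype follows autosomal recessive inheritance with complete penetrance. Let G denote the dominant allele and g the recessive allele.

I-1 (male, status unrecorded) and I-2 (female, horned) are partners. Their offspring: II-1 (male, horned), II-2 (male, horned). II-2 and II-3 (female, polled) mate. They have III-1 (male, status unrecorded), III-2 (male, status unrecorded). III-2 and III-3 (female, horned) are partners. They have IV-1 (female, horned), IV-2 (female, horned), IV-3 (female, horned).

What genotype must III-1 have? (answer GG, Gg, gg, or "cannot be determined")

III-1's phenotype is unrecorded, and no parent or child forces a single allele at both positions; consistent genotype assignments exist with III-1 as Gg or gg.

cannot be determined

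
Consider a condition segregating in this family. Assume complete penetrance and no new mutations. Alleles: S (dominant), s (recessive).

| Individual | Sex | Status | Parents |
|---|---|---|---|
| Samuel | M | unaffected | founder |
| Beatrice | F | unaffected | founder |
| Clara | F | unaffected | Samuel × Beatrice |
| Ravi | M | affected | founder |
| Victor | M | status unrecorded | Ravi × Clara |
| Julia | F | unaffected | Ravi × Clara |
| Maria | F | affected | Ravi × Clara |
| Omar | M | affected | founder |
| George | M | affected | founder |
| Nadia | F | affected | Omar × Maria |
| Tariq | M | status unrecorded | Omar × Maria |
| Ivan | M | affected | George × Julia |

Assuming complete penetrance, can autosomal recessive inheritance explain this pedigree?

Yes

A consistent assignment under autosomal recessive exists: Samuel SS, Beatrice Ss, Clara Ss, Ravi ss, Victor Ss, Julia Ss, Maria ss, Omar ss, George ss, Nadia ss, Tariq ss, Ivan ss.
In this assignment every recorded phenotype matches its genotype and every non-founder's genotype is obtainable from its parents' genotypes, so the pedigree is consistent.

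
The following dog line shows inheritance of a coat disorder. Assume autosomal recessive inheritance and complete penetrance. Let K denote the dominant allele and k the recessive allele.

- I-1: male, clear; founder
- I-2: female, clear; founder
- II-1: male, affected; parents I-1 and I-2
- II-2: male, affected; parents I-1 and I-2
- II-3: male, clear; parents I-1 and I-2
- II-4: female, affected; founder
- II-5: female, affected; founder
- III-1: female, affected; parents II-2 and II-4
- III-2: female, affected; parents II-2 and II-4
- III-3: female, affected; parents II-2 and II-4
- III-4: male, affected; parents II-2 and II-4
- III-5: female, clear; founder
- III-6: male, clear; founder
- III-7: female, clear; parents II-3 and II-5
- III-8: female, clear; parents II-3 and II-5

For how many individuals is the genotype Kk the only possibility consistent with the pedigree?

4

Obligate heterozygotes: I-1 is clear so carries K and passed k to II-1 (kk), so I-1 is Kk; I-2 is clear so carries K and passed k to II-1 (kk), so I-2 is Kk; III-7 is clear so carries K and received k from II-5 (kk), so III-7 is Kk; III-8 is clear so carries K and received k from II-5 (kk), so III-8 is Kk.
Every other individual is either homozygous by phenotype or has at least one consistent homozygous assignment, so the count is 4.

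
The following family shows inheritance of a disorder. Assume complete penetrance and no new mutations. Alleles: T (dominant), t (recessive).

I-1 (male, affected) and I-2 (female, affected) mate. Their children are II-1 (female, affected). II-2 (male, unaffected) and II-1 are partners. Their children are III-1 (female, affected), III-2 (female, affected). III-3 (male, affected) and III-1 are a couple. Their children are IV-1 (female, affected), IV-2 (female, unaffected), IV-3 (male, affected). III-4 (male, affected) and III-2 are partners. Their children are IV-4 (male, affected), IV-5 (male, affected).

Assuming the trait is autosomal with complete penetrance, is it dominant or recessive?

III-3 and III-1 are both affected yet have an unaffected child IV-2. Under a recessive model two affected parents are homozygous and every child would be affected, so the trait cannot be recessive.

dominant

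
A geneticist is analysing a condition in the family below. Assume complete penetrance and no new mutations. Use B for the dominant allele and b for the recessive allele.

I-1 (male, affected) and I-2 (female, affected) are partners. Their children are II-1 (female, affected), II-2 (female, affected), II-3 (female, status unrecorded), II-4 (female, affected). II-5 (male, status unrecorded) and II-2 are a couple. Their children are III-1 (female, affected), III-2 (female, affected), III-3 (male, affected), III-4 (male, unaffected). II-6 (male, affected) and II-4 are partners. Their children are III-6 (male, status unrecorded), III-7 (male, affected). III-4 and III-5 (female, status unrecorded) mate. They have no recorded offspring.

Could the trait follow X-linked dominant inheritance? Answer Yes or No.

A consistent assignment under X-linked dominant exists: I-1 X^B Y, I-2 X^B X^b, II-1 X^B X^B, II-2 X^B X^b, II-3 X^B X^B, II-4 X^B X^B, II-5 X^B Y, II-6 X^B Y, III-1 X^B X^B, III-2 X^B X^B, III-3 X^B Y, III-4 X^b Y, III-5 X^B X^B, III-6 X^B Y, III-7 X^B Y.
In this assignment every recorded phenotype matches its genotype and every non-founder's genotype is obtainable from its parents' genotypes, so the pedigree is consistent.

Yes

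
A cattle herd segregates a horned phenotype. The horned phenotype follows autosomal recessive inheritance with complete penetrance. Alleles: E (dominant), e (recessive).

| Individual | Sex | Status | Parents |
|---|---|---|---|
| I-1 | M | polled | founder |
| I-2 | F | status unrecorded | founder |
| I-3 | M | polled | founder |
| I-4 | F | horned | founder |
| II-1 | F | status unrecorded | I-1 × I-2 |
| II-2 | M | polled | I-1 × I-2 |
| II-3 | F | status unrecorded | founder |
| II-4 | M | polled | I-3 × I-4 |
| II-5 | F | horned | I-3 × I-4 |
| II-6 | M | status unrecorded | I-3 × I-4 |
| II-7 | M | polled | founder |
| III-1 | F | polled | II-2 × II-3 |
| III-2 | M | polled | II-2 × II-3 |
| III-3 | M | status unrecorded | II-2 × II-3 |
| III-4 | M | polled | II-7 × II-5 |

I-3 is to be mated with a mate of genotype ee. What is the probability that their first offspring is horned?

1/2

I-3 is polled so carries E and passed e to II-5 (ee), so I-3 is Ee.
The cross gives 1/2 Ee : 1/2 ee, so P(offspring is horned) = 1/2.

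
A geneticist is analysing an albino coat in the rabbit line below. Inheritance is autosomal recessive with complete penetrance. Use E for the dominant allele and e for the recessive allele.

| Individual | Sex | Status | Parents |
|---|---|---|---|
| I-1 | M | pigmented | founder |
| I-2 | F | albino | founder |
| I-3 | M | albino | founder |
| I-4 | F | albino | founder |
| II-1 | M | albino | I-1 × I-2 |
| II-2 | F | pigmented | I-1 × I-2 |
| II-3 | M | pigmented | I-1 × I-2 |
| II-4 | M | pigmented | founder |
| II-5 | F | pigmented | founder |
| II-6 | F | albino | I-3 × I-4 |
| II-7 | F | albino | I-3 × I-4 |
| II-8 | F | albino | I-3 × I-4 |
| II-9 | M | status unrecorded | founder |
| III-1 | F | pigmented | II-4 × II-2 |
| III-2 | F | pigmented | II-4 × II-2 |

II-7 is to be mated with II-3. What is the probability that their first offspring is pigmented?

1/2

II-7 is albino, so II-7 is ee.
II-3 is pigmented so carries E and received e from I-2 (ee), so II-3 is Ee.
The cross gives 1/2 Ee : 1/2 ee, so P(offspring is pigmented) = 1/2.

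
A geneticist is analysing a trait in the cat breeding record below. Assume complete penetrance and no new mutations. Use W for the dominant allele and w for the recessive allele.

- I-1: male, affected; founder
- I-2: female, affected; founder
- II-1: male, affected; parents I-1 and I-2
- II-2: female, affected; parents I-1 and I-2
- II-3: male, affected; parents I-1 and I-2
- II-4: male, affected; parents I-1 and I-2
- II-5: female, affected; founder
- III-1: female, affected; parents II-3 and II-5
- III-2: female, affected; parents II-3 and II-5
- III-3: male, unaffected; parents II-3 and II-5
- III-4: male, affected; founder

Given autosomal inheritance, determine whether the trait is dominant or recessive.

II-3 and II-5 are both affected yet have an unaffected child III-3. Under a recessive model two affected parents are homozygous and every child would be affected, so the trait cannot be recessive.

dominant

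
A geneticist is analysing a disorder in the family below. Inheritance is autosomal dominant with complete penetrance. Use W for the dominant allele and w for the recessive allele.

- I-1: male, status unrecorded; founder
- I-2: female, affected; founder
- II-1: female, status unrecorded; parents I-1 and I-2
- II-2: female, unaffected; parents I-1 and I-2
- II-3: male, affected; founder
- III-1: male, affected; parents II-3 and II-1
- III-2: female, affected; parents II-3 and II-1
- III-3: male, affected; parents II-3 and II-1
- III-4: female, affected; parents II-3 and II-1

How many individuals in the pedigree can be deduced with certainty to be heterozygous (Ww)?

1

Obligate heterozygotes: I-2 is affected so carries W and passed w to II-2 (ww), so I-2 is Ww.
Every other individual is either homozygous by phenotype or has at least one consistent homozygous assignment, so the count is 1.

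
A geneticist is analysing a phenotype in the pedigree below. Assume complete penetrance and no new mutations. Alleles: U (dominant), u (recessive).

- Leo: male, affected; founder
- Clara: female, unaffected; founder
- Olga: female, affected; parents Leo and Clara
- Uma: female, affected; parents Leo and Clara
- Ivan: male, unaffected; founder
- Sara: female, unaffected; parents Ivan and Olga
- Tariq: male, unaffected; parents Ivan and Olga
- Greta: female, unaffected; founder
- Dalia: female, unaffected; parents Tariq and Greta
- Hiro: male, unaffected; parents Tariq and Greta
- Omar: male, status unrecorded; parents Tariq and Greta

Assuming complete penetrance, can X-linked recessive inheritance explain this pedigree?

Under X-linked recessive, Tariq (unaffected, male) cannot arise from Ivan (unaffected) × Olga (affected).

No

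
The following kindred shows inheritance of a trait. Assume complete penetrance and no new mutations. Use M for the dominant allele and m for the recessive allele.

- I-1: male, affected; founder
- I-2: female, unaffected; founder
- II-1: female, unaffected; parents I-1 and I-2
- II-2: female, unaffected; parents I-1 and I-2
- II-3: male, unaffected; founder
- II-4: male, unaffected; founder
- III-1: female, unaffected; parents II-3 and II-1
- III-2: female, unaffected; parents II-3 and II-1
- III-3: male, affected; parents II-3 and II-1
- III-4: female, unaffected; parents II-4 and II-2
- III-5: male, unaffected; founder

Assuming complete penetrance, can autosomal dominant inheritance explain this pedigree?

Under autosomal dominant, III-3 (affected, male) cannot arise from II-3 (unaffected) × II-1 (unaffected).

No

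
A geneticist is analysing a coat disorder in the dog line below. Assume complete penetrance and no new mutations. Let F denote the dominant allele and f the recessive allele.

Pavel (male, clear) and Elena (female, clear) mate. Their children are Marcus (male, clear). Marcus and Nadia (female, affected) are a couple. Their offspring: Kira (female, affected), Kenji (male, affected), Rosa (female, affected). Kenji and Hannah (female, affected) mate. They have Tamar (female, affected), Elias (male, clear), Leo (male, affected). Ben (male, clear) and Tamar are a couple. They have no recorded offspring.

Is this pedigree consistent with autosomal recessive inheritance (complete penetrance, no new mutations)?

No

Under autosomal recessive, Elias (clear, male) cannot arise from Kenji (affected) × Hannah (affected).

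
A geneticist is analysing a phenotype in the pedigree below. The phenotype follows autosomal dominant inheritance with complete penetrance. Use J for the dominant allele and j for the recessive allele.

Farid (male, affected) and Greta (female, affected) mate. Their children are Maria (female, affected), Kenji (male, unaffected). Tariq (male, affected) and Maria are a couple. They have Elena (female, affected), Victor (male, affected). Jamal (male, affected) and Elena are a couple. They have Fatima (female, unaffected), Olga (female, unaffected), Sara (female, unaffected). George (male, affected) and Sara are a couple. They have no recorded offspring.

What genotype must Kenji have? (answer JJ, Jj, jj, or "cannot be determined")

Kenji is unaffected, so Kenji is jj.

jj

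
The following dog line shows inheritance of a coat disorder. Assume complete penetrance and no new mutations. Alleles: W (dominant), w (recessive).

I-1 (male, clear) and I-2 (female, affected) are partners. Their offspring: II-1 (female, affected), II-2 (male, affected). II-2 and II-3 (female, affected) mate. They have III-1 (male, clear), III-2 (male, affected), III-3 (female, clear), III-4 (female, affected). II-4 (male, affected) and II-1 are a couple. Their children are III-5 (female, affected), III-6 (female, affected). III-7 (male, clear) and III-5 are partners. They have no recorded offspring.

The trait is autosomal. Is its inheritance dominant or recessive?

II-2 and II-3 are both affected yet have a clear child III-1. Under a recessive model two affected parents are homozygous and every child would be affected, so the trait cannot be recessive.

dominant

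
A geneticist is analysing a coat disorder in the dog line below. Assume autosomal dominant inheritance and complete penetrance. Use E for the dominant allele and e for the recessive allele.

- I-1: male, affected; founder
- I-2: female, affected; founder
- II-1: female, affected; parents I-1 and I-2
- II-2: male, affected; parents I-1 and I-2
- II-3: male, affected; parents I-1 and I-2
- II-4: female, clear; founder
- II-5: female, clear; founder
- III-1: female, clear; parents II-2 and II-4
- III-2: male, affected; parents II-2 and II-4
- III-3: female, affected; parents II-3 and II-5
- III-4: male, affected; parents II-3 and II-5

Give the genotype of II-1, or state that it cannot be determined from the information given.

cannot be determined

II-1's phenotype allows EE or Ee, and no parent or child forces a single allele at both positions; consistent genotype assignments exist with II-1 as EE or Ee.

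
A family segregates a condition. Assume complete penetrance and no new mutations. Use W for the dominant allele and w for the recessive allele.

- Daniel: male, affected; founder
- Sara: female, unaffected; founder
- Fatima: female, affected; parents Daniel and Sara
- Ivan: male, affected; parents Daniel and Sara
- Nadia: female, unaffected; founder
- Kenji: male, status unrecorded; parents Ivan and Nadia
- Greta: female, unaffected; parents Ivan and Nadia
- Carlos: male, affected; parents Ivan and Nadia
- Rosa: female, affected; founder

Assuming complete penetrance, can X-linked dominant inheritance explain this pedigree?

No

Under X-linked dominant, Ivan (affected, male) cannot arise from Daniel (affected) × Sara (unaffected).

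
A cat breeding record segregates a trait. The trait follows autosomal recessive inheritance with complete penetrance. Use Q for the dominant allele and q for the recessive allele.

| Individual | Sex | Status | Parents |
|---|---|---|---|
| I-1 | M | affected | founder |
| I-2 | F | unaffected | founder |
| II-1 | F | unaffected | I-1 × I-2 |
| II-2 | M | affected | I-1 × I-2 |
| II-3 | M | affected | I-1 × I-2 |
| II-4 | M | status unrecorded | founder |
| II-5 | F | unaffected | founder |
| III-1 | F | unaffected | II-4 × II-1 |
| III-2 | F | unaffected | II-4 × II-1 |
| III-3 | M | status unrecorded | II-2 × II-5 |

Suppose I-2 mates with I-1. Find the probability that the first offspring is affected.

1/2

I-2 is unaffected so carries Q and passed q to II-2 (qq), so I-2 is Qq.
I-1 is affected, so I-1 is qq.
The cross gives 1/2 Qq : 1/2 qq, so P(offspring is affected) = 1/2.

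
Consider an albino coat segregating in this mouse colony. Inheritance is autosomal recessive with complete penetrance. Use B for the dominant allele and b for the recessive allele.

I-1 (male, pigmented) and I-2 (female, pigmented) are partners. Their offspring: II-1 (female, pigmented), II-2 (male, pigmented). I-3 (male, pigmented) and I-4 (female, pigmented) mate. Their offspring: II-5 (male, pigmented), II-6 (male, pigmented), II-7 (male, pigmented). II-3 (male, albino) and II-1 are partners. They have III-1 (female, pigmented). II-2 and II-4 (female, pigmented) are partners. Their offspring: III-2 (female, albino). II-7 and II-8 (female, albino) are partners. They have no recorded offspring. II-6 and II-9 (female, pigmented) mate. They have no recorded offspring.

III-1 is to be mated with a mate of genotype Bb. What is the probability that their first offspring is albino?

1/4

III-1 is pigmented so carries B and received b from II-3 (bb), so III-1 is Bb.
The cross gives 1/4 BB : 1/2 Bb : 1/4 bb, so P(offspring is albino) = 1/4.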